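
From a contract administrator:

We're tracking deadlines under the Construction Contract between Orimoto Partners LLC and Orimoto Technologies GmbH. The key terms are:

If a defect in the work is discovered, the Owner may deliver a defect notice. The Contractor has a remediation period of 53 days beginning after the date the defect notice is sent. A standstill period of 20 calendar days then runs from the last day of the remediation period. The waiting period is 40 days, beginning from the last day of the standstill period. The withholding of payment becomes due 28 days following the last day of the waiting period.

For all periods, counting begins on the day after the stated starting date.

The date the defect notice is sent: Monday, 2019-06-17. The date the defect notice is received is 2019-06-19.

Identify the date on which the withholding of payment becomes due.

The last day of the remediation period: 53 calendar days after 2019-06-17 is 2019-08-09.
The last day of the standstill period: 20 calendar days after 2019-08-09 is 2019-08-29.
The last day of the waiting period: 2019-08-29 + 40 days = 2019-10-08.
The date on which the withholding of payment becomes due: 28 calendar days after 2019-10-08 is 2019-11-05.

2019-11-05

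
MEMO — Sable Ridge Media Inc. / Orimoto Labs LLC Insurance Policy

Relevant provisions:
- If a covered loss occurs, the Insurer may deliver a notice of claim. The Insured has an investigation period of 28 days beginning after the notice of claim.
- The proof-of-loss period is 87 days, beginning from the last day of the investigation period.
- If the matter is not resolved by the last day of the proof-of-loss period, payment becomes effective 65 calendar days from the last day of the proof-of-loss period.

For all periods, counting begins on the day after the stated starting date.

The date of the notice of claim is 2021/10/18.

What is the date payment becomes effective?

2022/04/16

The last day of the investigation period: 2021/10/18 + 28 days = 2021/11/15.
The last day of the proof-of-loss period: 2021/11/15 + 87 days = 2022/02/10.
The date payment becomes effective: 65 calendar days after 2022/02/10 is 2022/04/16.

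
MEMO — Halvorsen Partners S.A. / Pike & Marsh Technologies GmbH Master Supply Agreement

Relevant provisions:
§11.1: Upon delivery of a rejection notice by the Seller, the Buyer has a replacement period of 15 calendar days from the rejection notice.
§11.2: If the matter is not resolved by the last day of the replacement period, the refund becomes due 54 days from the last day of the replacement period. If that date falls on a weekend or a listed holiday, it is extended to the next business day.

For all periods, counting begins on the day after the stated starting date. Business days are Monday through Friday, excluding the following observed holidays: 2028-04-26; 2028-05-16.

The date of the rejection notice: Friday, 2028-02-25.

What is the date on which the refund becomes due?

The last day of the replacement period: 15 calendar days after 2028-02-25 is 2028-03-11.
The date on which the refund becomes due: 54 calendar days after 2028-03-11 is 2028-05-04. 2028-05-04 is a Thursday and is not a listed holiday, so no roll-forward applies.

2028-05-04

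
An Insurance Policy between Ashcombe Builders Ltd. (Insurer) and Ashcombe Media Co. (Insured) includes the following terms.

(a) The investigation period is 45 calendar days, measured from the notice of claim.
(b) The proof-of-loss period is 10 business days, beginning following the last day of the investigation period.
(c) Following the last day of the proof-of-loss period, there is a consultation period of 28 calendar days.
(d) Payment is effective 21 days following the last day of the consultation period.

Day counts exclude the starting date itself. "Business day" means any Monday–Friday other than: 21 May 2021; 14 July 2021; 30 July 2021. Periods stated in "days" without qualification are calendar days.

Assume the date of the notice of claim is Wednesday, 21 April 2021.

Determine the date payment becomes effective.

6 August 2021

The last day of the investigation period: 21 April 2021 + 45 days = 5 June 2021.
The last day of the proof-of-loss period: 10 business days after Saturday, 5 June 2021, skipping weekends — Jun 7, Jun 8, Jun 9, Jun 10, Jun 11, Jun 14, Jun 15, Jun 16, Jun 17, Jun 18 — lands on Friday, 18 June 2021.
Adding 28 calendar days to 18 June 2021 gives 16 July 2021, which is the last day of the consultation period.
Adding 21 calendar days to 16 July 2021 gives 6 August 2021, which is the date payment becomes effective.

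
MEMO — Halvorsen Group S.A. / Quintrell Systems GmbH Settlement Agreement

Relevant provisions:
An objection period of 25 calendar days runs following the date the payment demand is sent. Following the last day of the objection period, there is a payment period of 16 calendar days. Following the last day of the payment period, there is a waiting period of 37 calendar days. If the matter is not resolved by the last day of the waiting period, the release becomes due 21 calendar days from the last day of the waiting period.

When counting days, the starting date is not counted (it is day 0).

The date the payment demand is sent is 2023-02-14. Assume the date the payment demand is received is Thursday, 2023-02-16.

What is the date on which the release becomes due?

The last day of the objection period: 2023-02-14 + 25 days = 2023-03-11.
The last day of the payment period: 16 calendar days after 2023-03-11 is 2023-03-27.
The last day of the waiting period: 37 calendar days after 2023-03-27 is 2023-05-03.
The date on which the release becomes due: 21 calendar days after 2023-05-03 is 2023-05-24.

2023-05-24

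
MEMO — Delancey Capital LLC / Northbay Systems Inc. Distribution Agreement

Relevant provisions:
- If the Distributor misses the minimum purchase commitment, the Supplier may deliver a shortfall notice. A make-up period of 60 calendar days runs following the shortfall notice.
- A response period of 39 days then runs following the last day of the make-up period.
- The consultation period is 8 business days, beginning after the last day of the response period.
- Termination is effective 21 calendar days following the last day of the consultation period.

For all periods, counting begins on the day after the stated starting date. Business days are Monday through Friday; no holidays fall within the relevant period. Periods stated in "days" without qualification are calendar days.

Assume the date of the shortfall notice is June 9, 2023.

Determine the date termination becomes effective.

The last day of the make-up period: June 9, 2023 + 60 days = August 8, 2023.
The last day of the response period: 39 calendar days after August 8, 2023 is September 16, 2023.
The last day of the consultation period: 8 business days after Saturday, September 16, 2023, skipping weekends — Sep 18, Sep 19, Sep 20, Sep 21, Sep 22, Sep 25, Sep 26, Sep 27 — lands on Wednesday, September 27, 2023.
The date termination becomes effective: September 27, 2023 + 21 days = October 18, 2023.

October 18, 2023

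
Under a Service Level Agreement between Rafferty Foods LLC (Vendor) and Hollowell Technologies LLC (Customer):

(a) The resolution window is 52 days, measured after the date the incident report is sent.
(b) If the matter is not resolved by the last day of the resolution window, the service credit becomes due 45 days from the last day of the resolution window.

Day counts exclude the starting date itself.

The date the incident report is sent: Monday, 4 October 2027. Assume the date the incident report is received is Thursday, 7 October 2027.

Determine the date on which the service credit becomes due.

The last day of the resolution window: 52 calendar days after 4 October 2027 is 25 November 2027.
Adding 45 calendar days to 25 November 2027 gives 9 January 2028, which is the date on which the service credit becomes due.

9 January 2028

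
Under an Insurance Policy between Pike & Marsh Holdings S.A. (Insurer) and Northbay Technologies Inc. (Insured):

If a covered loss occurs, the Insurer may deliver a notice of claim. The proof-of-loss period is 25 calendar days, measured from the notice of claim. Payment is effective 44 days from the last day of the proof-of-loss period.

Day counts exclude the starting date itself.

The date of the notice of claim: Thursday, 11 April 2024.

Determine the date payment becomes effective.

19 June 2024

The last day of the proof-of-loss period: 11 April 2024 + 25 days = 6 May 2024.
Adding 44 calendar days to 6 May 2024 gives 19 June 2024, which is the date payment becomes effective.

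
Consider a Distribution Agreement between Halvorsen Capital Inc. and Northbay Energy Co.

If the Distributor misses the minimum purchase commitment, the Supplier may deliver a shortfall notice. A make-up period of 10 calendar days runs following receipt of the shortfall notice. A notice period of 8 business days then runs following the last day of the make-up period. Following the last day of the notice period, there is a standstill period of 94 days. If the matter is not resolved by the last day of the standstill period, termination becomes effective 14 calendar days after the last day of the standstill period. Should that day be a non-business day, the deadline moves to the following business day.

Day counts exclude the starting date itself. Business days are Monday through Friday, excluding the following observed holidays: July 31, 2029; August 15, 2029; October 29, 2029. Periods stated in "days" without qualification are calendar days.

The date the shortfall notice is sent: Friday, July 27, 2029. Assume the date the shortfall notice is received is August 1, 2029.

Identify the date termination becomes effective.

The last day of the make-up period: 10 calendar days after August 1, 2029 is August 11, 2029.
From Saturday, August 11, 2029, 8 business days (Aug 13, Aug 14, Aug 16, Aug 17, Aug 20, Aug 21, Aug 22, Aug 23, skipping weekends and the listed holiday on Aug 15) brings us to Thursday, August 23, 2029, which is the last day of the notice period.
The last day of the standstill period: August 23, 2029 + 94 days = November 25, 2029.
The date termination becomes effective: November 25, 2029 + 14 days = December 9, 2029. That falls on a Sunday, so it rolls to the next business day, Monday, December 10, 2029.

December 10, 2029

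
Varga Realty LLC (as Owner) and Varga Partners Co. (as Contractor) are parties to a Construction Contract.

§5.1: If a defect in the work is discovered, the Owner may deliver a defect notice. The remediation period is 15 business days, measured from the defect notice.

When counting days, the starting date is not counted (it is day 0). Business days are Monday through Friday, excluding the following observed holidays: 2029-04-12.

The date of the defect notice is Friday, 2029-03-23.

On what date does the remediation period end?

2029-04-16

The last day of the remediation period: counting 15 business days from Friday, 2029-03-23 (Mar 26, Mar 27, Mar 28, Mar 29, …, Apr 11, Apr 13, Apr 16, skipping weekends and the listed holiday on Apr 12) reaches Monday, 2029-04-16.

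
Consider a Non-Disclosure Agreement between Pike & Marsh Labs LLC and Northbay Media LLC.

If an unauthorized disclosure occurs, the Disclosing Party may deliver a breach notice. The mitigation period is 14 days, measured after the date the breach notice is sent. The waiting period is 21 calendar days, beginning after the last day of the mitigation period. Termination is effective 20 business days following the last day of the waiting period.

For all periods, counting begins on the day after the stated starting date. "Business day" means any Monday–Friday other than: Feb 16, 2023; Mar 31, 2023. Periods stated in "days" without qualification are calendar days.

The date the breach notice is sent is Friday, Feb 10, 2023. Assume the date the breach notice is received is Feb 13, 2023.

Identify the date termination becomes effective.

Apr 17, 2023

The last day of the mitigation period: Feb 10, 2023 + 14 days = Feb 24, 2023.
The last day of the waiting period: Feb 24, 2023 + 21 days = Mar 17, 2023.
The date termination becomes effective: counting 20 business days from Friday, Mar 17, 2023 (Mar 20, Mar 21, Mar 22, Mar 23, …, Apr 13, Apr 14, Apr 17, skipping weekends and the listed holiday on Mar 31) reaches Monday, Apr 17, 2023.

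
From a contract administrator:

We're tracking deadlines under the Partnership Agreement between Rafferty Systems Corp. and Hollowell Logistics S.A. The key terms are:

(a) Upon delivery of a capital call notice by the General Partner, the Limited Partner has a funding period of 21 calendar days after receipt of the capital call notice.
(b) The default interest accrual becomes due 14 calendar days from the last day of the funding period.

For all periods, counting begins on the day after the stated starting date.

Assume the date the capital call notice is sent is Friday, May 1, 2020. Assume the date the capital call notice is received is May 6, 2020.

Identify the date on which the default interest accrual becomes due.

The last day of the funding period: May 6, 2020 + 21 days = May 27, 2020.
The date on which the default interest accrual becomes due: 14 calendar days after May 27, 2020 is Jun 10, 2020.

Jun 10, 2020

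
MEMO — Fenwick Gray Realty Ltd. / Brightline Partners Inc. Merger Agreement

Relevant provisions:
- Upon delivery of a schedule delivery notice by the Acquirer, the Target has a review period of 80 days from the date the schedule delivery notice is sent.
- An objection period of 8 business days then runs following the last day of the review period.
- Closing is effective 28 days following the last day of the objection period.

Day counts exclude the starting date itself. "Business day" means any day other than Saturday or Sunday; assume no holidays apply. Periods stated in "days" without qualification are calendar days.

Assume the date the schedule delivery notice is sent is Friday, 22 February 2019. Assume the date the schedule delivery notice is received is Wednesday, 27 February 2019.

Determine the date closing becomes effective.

The last day of the review period: 22 February 2019 + 80 days = 13 May 2019.
From Monday, 13 May 2019, 8 business days (May 14, May 15, May 16, May 17, May 20, May 21, May 22, May 23, skipping weekends) brings us to Thursday, 23 May 2019, which is the last day of the objection period.
The date closing becomes effective: 28 calendar days after 23 May 2019 is 20 June 2019.

20 June 2019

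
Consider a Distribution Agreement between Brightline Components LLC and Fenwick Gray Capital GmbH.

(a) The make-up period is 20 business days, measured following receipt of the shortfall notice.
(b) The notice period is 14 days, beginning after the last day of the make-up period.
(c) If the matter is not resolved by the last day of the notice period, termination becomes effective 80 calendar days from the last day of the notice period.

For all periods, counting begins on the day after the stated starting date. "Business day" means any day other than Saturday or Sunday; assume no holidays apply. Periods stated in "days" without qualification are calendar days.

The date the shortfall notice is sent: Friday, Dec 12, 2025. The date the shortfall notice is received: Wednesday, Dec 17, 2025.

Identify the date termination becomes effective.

Apr 18, 2026

The last day of the make-up period: 20 business days after Wednesday, Dec 17, 2025, skipping weekends — Dec 18, Dec 19, Dec 22, Dec 23, …, Jan 12, Jan 13, Jan 14 — lands on Wednesday, Jan 14, 2026.
The last day of the notice period: 14 calendar days after Jan 14, 2026 is Jan 28, 2026.
The date termination becomes effective: 80 calendar days after Jan 28, 2026 is Apr 18, 2026.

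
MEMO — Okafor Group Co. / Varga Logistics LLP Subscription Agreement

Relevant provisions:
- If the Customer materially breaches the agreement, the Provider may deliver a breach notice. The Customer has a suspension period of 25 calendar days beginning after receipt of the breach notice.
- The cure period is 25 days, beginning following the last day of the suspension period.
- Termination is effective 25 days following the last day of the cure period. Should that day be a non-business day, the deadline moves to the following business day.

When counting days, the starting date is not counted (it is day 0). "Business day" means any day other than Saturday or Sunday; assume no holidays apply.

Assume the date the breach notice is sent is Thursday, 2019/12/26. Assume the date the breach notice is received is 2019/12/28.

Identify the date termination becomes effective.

Adding 25 calendar days to 2019/12/28 gives 2020/01/22, which is the last day of the suspension period.
Adding 25 calendar days to 2020/01/22 gives 2020/02/16, which is the last day of the cure period.
Adding 25 calendar days to 2020/02/16 gives 2020/03/12, which is the date termination becomes effective. 2020/03/12 is a Thursday, so no roll-forward applies.

2020/03/12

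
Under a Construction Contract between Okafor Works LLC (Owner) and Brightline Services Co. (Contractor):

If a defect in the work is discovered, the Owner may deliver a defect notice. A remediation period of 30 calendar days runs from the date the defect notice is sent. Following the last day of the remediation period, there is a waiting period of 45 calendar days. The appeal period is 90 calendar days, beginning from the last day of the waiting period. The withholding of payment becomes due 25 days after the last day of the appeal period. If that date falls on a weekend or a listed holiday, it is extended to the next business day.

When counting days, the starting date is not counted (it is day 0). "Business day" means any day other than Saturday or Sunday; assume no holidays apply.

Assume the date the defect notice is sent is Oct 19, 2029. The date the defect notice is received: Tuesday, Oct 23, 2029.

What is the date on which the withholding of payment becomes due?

Apr 29, 2030

The last day of the remediation period: 30 calendar days after Oct 19, 2029 is Nov 18, 2029.
The last day of the waiting period: 45 calendar days after Nov 18, 2029 is Jan 2, 2030.
The last day of the appeal period: Jan 2, 2030 + 90 days = Apr 2, 2030.
The date on which the withholding of payment becomes due: Apr 2, 2030 + 25 days = Apr 27, 2030. That falls on a Saturday, so it rolls to the next business day, Monday, Apr 29, 2030.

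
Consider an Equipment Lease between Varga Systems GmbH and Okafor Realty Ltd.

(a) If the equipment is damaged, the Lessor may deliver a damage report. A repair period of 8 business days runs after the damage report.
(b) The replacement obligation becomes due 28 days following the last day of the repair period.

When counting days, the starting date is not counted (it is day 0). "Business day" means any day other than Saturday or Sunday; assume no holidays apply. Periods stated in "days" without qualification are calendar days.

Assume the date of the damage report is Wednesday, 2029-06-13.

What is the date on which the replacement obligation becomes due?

2029-07-23

The last day of the repair period: counting 8 business days from Wednesday, 2029-06-13 (Jun 14, Jun 15, Jun 18, Jun 19, Jun 20, Jun 21, Jun 22, Jun 25, skipping weekends) reaches Monday, 2029-06-25.
The date on which the replacement obligation becomes due: 28 calendar days after 2029-06-25 is 2029-07-23.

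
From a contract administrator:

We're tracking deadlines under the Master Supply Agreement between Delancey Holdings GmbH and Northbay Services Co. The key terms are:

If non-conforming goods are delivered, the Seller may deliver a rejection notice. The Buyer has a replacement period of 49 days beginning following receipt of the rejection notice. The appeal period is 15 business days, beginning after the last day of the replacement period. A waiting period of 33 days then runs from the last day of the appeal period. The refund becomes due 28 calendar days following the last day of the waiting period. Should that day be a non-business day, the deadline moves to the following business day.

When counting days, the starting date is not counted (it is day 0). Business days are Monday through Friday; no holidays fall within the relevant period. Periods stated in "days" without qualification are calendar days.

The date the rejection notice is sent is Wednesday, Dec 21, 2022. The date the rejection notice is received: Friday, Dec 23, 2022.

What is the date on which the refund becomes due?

May 3, 2023

Adding 49 calendar days to Dec 23, 2022 gives Feb 10, 2023, which is the last day of the replacement period.
From Friday, Feb 10, 2023, 15 business days (Feb 13, Feb 14, Feb 15, Feb 16, …, Mar 1, Mar 2, Mar 3, skipping weekends) brings us to Friday, Mar 3, 2023, which is the last day of the appeal period.
The last day of the waiting period: Mar 3, 2023 + 33 days = Apr 5, 2023.
The date on which the refund becomes due: Apr 5, 2023 + 28 days = May 3, 2023. May 3, 2023 is a Wednesday, so no roll-forward applies.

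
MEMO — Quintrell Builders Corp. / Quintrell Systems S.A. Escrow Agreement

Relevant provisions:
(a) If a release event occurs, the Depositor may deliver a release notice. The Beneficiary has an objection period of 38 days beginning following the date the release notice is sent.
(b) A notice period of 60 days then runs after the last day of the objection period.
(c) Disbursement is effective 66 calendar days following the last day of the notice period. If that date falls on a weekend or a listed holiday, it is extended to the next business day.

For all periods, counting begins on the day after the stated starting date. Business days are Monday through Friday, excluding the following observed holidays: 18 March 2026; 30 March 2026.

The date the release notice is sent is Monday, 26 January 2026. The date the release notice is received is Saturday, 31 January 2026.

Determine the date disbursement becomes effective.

The last day of the objection period: 26 January 2026 + 38 days = 5 March 2026.
Adding 60 calendar days to 5 March 2026 gives 4 May 2026, which is the last day of the notice period.
Adding 66 calendar days to 4 May 2026 gives 9 July 2026, which is the date disbursement becomes effective. 9 July 2026 is a Thursday and is not a listed holiday, so no roll-forward applies.

9 July 2026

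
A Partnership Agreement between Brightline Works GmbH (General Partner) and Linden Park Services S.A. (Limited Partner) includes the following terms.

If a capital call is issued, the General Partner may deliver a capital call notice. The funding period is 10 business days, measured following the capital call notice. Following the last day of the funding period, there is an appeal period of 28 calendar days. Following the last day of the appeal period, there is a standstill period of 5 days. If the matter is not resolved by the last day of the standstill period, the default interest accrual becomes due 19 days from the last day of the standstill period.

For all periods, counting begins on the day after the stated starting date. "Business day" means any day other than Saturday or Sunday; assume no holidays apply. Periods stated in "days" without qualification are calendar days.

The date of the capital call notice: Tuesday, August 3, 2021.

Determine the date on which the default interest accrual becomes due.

From Tuesday, August 3, 2021, 10 business days (Aug 4, Aug 5, Aug 6, Aug 9, Aug 10, Aug 11, Aug 12, Aug 13, Aug 16, Aug 17, skipping weekends) brings us to Tuesday, August 17, 2021, which is the last day of the funding period.
The last day of the appeal period: 28 calendar days after August 17, 2021 is September 14, 2021.
Adding 5 calendar days to September 14, 2021 gives September 19, 2021, which is the last day of the standstill period.
Adding 19 calendar days to September 19, 2021 gives October 8, 2021, which is the date on which the default interest accrual becomes due.

October 8, 2021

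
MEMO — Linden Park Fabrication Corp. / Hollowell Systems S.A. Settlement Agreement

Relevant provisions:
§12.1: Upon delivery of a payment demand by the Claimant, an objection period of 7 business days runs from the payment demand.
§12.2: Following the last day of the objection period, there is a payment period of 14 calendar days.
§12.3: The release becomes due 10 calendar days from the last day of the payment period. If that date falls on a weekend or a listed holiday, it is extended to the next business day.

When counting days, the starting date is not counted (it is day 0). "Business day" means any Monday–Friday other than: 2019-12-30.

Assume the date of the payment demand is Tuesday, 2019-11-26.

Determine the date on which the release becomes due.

2019-12-31

The last day of the objection period: counting 7 business days from Tuesday, 2019-11-26 (Nov 27, Nov 28, Nov 29, Dec 2, Dec 3, Dec 4, Dec 5, skipping weekends) reaches Thursday, 2019-12-05.
Adding 14 calendar days to 2019-12-05 gives 2019-12-19, which is the last day of the payment period.
Adding 10 calendar days to 2019-12-19 gives 2019-12-29, which is the date on which the release becomes due. That falls on a Sunday, so it rolls to the next business day, Tuesday, 2019-12-31.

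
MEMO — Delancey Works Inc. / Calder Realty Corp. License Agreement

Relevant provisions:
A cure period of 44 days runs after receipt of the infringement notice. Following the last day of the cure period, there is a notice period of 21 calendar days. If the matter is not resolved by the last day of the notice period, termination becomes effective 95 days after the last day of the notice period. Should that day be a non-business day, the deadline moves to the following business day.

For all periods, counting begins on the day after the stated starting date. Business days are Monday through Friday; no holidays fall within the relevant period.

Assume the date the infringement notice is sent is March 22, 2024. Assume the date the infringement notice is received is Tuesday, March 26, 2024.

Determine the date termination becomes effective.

The last day of the cure period: 44 calendar days after March 26, 2024 is May 9, 2024.
The last day of the notice period: May 9, 2024 + 21 days = May 30, 2024.
Adding 95 calendar days to May 30, 2024 gives September 2, 2024, which is the date termination becomes effective. September 2, 2024 is a Monday, so no roll-forward applies.

September 2, 2024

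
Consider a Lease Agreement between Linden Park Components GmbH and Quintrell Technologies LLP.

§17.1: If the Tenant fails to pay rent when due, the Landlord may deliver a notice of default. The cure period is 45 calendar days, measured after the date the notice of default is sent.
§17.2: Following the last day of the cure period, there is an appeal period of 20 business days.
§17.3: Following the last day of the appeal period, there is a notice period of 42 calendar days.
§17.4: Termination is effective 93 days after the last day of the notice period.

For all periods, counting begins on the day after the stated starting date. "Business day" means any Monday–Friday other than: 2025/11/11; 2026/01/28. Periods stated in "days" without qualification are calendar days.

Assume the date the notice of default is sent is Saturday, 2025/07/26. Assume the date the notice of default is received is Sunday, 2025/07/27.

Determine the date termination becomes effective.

Adding 45 calendar days to 2025/07/26 gives 2025/09/09, which is the last day of the cure period.
The last day of the appeal period: counting 20 business days from Tuesday, 2025/09/09 (Sep 10, Sep 11, Sep 12, Sep 15, …, Oct 3, Oct 6, Oct 7, skipping weekends) reaches Tuesday, 2025/10/07.
The last day of the notice period: 42 calendar days after 2025/10/07 is 2025/11/18.
The date termination becomes effective: 93 calendar days after 2025/11/18 is 2026/02/19.

2026/02/19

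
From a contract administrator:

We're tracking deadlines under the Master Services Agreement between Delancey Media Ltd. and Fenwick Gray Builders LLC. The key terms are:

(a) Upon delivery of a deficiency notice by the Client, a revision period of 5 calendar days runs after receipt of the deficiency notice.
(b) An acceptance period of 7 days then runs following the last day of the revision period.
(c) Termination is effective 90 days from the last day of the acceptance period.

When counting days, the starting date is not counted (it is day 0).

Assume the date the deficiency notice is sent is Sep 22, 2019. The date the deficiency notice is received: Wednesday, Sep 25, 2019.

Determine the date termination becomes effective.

The last day of the revision period: Sep 25, 2019 + 5 days = Sep 30, 2019.
Adding 7 calendar days to Sep 30, 2019 gives Oct 7, 2019, which is the last day of the acceptance period.
Adding 90 calendar days to Oct 7, 2019 gives Jan 5, 2020, which is the date termination becomes effective.

Jan 5, 2020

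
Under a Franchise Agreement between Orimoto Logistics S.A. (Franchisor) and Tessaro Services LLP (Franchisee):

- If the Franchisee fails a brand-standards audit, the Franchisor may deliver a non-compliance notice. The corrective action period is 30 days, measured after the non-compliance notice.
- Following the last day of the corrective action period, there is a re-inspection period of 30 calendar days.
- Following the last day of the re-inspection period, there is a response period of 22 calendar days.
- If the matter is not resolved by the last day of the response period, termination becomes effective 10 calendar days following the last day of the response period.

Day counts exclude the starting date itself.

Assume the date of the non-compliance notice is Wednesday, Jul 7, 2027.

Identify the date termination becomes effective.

Adding 30 calendar days to Jul 7, 2027 gives Aug 6, 2027, which is the last day of the corrective action period.
Adding 30 calendar days to Aug 6, 2027 gives Sep 5, 2027, which is the last day of the re-inspection period.
The last day of the response period: 22 calendar days after Sep 5, 2027 is Sep 27, 2027.
The date termination becomes effective: Sep 27, 2027 + 10 days = Oct 7, 2027.

Oct 7, 2027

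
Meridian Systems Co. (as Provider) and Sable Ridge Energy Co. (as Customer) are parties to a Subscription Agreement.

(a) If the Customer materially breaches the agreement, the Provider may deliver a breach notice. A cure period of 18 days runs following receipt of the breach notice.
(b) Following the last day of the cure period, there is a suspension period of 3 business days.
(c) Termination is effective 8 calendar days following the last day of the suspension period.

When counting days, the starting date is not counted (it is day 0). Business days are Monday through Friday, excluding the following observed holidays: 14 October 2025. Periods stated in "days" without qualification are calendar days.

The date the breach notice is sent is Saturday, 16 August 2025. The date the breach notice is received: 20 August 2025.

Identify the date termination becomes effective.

18 September 2025

Adding 18 calendar days to 20 August 2025 gives 7 September 2025, which is the last day of the cure period.
The last day of the suspension period: 3 business days after Sunday, 7 September 2025, skipping weekends — Sep 8, Sep 9, Sep 10 — lands on Wednesday, 10 September 2025.
The date termination becomes effective: 8 calendar days after 10 September 2025 is 18 September 2025.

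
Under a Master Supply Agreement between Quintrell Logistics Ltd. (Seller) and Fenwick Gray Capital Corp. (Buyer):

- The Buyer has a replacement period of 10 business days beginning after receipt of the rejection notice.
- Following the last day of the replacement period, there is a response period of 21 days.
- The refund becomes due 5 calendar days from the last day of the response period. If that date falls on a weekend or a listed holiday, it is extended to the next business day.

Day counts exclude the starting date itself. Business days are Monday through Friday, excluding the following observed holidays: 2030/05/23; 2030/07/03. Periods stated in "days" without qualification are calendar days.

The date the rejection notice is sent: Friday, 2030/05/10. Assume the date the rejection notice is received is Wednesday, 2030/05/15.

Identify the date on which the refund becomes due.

2030/06/25

From Wednesday, 2030/05/15, 10 business days (May 16, May 17, May 20, May 21, May 22, May 24, May 27, May 28, May 29, May 30, skipping weekends and the listed holiday on May 23) brings us to Thursday, 2030/05/30, which is the last day of the replacement period.
Adding 21 calendar days to 2030/05/30 gives 2030/06/20, which is the last day of the response period.
The date on which the refund becomes due: 5 calendar days after 2030/06/20 is 2030/06/25. 2030/06/25 is a Tuesday and is not a listed holiday, so no roll-forward applies.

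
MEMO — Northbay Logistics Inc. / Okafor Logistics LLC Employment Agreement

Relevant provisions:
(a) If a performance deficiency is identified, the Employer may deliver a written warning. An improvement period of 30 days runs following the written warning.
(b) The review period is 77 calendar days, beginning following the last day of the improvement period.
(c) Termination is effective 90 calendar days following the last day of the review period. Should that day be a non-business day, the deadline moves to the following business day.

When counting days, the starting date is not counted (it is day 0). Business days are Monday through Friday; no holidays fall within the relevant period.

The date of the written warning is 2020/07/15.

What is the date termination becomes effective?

The last day of the improvement period: 30 calendar days after 2020/07/15 is 2020/08/14.
The last day of the review period: 2020/08/14 + 77 days = 2020/10/30.
The date termination becomes effective: 90 calendar days after 2020/10/30 is 2021/01/28. 2021/01/28 is a Thursday, so no roll-forward applies.

2021/01/28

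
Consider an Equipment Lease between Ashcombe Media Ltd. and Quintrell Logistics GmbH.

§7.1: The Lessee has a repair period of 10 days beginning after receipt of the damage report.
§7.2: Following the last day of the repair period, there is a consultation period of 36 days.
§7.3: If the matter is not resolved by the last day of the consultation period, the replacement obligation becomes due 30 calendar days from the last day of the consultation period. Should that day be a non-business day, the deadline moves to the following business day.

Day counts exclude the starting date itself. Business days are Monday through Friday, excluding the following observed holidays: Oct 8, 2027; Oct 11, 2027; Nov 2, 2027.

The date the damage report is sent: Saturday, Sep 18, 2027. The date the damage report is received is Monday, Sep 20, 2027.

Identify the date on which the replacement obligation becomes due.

Dec 6, 2027

The last day of the repair period: Sep 20, 2027 + 10 days = Sep 30, 2027.
Adding 36 calendar days to Sep 30, 2027 gives Nov 5, 2027, which is the last day of the consultation period.
The date on which the replacement obligation becomes due: Nov 5, 2027 + 30 days = Dec 5, 2027. That falls on a Sunday, so it rolls to the next business day, Monday, Dec 6, 2027.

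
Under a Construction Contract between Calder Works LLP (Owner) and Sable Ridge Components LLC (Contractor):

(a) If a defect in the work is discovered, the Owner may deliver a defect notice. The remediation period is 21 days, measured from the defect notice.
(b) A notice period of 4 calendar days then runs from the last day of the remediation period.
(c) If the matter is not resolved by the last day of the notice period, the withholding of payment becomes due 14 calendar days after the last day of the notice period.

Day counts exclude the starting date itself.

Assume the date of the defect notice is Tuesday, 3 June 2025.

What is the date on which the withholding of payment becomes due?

12 July 2025

The last day of the remediation period: 21 calendar days after 3 June 2025 is 24 June 2025.
The last day of the notice period: 24 June 2025 + 4 days = 28 June 2025.
Adding 14 calendar days to 28 June 2025 gives 12 July 2025, which is the date on which the withholding of payment becomes due.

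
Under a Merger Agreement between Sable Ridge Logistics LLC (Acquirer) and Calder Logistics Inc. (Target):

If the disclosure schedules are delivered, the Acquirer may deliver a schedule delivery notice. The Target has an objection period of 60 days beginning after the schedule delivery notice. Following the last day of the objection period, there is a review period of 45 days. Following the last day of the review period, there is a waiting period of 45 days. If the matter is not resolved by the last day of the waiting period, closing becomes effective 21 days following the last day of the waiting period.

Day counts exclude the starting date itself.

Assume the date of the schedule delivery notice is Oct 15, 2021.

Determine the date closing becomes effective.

Apr 4, 2022

The last day of the objection period: 60 calendar days after Oct 15, 2021 is Dec 14, 2021.
The last day of the review period: Dec 14, 2021 + 45 days = Jan 28, 2022.
The last day of the waiting period: 45 calendar days after Jan 28, 2022 is Mar 14, 2022.
The date closing becomes effective: 21 calendar days after Mar 14, 2022 is Apr 4, 2022.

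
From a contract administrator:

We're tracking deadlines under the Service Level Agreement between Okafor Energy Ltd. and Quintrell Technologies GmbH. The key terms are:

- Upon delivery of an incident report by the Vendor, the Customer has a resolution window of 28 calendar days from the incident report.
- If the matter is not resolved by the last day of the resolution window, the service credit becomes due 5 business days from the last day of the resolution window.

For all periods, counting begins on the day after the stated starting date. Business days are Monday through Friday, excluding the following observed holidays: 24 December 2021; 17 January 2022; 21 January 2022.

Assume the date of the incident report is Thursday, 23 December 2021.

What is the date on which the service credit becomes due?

28 January 2022

Adding 28 calendar days to 23 December 2021 gives 20 January 2022, which is the last day of the resolution window.
The date on which the service credit becomes due: counting 5 business days from Thursday, 20 January 2022 (Jan 24, Jan 25, Jan 26, Jan 27, Jan 28, skipping weekends and the listed holiday on Jan 21) reaches Friday, 28 January 2022.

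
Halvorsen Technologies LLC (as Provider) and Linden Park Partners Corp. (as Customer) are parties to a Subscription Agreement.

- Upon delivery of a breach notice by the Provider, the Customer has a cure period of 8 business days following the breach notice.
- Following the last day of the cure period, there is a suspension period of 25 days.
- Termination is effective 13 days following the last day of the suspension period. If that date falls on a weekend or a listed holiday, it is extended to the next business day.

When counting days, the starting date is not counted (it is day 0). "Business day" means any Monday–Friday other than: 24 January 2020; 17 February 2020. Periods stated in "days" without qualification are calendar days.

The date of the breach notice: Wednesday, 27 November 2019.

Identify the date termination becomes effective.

The last day of the cure period: 8 business days after Wednesday, 27 November 2019, skipping weekends — Nov 28, Nov 29, Dec 2, Dec 3, Dec 4, Dec 5, Dec 6, Dec 9 — lands on Monday, 9 December 2019.
The last day of the suspension period: 9 December 2019 + 25 days = 3 January 2020.
The date termination becomes effective: 3 January 2020 + 13 days = 16 January 2020. 16 January 2020 is a Thursday and is not a listed holiday, so no roll-forward applies.

16 January 2020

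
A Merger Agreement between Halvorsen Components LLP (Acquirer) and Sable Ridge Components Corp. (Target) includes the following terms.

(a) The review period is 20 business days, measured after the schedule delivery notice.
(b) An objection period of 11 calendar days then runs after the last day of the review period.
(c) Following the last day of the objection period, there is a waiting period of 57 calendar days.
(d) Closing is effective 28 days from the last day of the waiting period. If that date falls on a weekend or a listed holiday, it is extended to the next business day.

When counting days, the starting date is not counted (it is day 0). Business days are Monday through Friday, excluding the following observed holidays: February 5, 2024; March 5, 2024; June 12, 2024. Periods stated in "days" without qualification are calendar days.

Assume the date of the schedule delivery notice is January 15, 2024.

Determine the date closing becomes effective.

May 20, 2024

The last day of the review period: 20 business days after Monday, January 15, 2024, skipping weekends and the listed holiday on Feb 5 — Jan 16, Jan 17, Jan 18, Jan 19, …, Feb 9, Feb 12, Feb 13 — lands on Tuesday, February 13, 2024.
The last day of the objection period: February 13, 2024 + 11 days = February 24, 2024.
Adding 57 calendar days to February 24, 2024 gives April 21, 2024, which is the last day of the waiting period.
Adding 28 calendar days to April 21, 2024 gives May 19, 2024, which is the date closing becomes effective. That falls on a Sunday, so it rolls to the next business day, Monday, May 20, 2024.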